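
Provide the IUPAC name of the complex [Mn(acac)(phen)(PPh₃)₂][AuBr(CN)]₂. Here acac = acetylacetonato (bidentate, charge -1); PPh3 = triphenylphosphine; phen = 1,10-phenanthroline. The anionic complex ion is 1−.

Both ions are complex: the cation is named first with the plain metal name, the anion second with the -ate form; each ion's ligands are alphabetised independently.
The complex anion is given as 1−; its ligand charges sum to -2, so Au = +1.
With 2 anions per cation, the cation must be 2×1 = 2+.
Cation: ligand charges sum to -1; for the ion to be 2+, Mn = +3.

(acetylacetonato)(1,10-phenanthroline)bis(triphenylphosphine)manganese(III) bromocyanoaurate(I)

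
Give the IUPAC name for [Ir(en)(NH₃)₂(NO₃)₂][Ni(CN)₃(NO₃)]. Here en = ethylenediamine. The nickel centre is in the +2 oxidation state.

diammine(ethylenediamine)dinitratoiridium(IV) tricyanonitratonickelate(II)

Both ions are complex: the cation is named first with the plain metal name, the anion second with the -ate form; each ion's ligands are alphabetised independently.
Ni is given as +2; the anion's ligand charges sum to -4, so the complex anion is 2−.
A 1:1 salt means the cation carries the equal and opposite charge, 2+.
Cation: ligand charges sum to -2; for the ion to be 2+, Ir = +4.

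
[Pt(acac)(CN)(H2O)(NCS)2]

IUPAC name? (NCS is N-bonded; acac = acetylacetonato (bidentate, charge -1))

There is no counter-ion, so the complex is neutral overall.
Ligand charges: 2×isothiocyanato (-1 each), 1×acetylacetonato (-1 each), 1×cyano (-1 each), 1×aqua (neutral); total -4. So Pt + (-4) = 0, giving Pt = +4.
Ligands are named alphabetically: acetylacetonato before aqua before cyano before isothiocyanato.

(acetylacetonato)aquacyanodiisothiocyanatoplatinum(IV)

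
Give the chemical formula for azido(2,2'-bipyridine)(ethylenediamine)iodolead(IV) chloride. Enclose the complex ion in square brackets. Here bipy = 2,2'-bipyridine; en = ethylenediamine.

Ligands: 1 2,2'-bipyridine (bipy, neutral), 1 ethylenediamine (en, neutral), 1 iodo (I, -1), 1 azido (N3, -1). Ligand charge sum = -2.
With Pb in oxidation state +4, the complex ion is [Pb...]^2+.
Charge balance with chloride (-1) requires 1 complex ion per 2 chloride.

[Pb(bipy)(en)I(N3)]Cl2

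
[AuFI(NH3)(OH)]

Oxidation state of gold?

+3

No counter-ion: the bracketed complex is neutral.
Ligand charges: 1×I = -1; 1×NH3 neutral; 1×F = -1; 1×OH = -1; sum -3.
Au + (-3) = 0 ⇒ Au is +3.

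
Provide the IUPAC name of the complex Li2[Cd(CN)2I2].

lithium dicyanodiiodocadmate(II)

The 2 lithium counter-ions carry a total charge of +2, so each complex ion is 2−.
Ligand charges: 2×iodo (-1 each), 2×cyano (-1 each); total -4. So Cd + (-4) = 2−, giving Cd = +2.
Ligands are named alphabetically: cyano before iodo.
The complex ion is anionic, so cadmium takes the -ate form cadmate(II).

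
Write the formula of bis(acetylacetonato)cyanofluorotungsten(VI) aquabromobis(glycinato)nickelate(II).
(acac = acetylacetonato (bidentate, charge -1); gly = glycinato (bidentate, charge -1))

Cation [W…]: ligand charges -4, W(VI) ⇒ ion charge 2+.
Anion [Ni…]: ligand charges -3, Ni(II) ⇒ ion charge 1−.
One 2+ cation requires 2 of the 1− anion.

[W(acac)2(CN)F][NiBr(gly)2(H2O)]2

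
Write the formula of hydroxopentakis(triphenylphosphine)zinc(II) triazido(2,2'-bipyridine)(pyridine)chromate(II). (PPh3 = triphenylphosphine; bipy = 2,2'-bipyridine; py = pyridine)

[Zn(OH)(PPh3)5][Cr(bipy)(N3)3(py)]

Cation [Zn…]: ligand charges -1, Zn(II) ⇒ ion charge 1+.
Anion [Cr…]: ligand charges -3, Cr(II) ⇒ ion charge 1−.
One 1+ cation balances one 1− anion.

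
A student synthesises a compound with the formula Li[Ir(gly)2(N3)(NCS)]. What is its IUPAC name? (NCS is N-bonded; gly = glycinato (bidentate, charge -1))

lithium azidobis(glycinato)isothiocyanatoiridate(III)

The 1 lithium counter-ion carries a total charge of +1, so each complex ion is 1−.
Ligand charges: 1×azido (-1 each), 1×isothiocyanato (-1 each), 2×glycinato (-1 each); total -4. So Ir + (-4) = 1−, giving Ir = +3.
Ligands are named alphabetically: azido before glycinato before isothiocyanato.
The complex ion is anionic, so iridium takes the -ate form iridate(III).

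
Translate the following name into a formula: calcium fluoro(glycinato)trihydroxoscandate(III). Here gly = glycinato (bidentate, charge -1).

Ca[ScF(gly)(OH)3]

Ligands: 1 fluoro (F, -1), 3 hydroxo (OH, -1), 1 glycinato (gly, -1). Ligand charge sum = -5.
With Sc in oxidation state +3, the complex ion is [Sc...]^2−.
Charge balance with calcium (+2) requires 1 complex ion per 1 calcium.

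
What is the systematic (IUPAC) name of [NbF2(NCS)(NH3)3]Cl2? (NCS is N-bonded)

triamminedifluoroisothiocyanatoniobium(V) chloride

The 2 chloride counter-ions carry a total charge of -2, so each complex ion is 2+.
Ligand charges: 2×fluoro (-1 each), 3×ammine (neutral), 1×isothiocyanato (-1 each); total -3. So Nb + (-3) = 2+, giving Nb = +5.
Ligands are named alphabetically: ammine before fluoro before isothiocyanato.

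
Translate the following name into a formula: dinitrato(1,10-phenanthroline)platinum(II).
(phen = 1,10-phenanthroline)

[Pt(NO3)2(phen)]

Ligands: 1 1,10-phenanthroline (phen, neutral), 2 nitrato (NO3, -1). Ligand charge sum = -2.
With Pt in oxidation state +2, the complex ion is [Pt...].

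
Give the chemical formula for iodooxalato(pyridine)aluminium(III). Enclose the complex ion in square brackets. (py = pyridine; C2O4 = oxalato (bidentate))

[Al(C2O4)I(py)]

Ligands: 1 pyridine (py, neutral), 1 oxalato (C2O4, -2), 1 iodo (I, -1). Ligand charge sum = -3.
With Al in oxidation state +3, the complex ion is [Al...].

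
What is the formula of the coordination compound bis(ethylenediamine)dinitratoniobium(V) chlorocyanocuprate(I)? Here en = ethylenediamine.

[Nb(en)2(NO3)2][CuCl(CN)]3

Cation [Nb…]: ligand charges -2, Nb(V) ⇒ ion charge 3+.
Anion [Cu…]: ligand charges -2, Cu(I) ⇒ ion charge 1−.
One 3+ cation requires 3 of the 1− anion.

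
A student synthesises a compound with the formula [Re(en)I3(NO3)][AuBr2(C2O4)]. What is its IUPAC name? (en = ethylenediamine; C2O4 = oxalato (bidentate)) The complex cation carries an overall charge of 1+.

Both ions are complex: the cation is named first with the plain metal name, the anion second with the -ate form; each ion's ligands are alphabetised independently.
The complex cation is given as 1+; its ligand charges sum to -4, so Re = +5.
A 1:1 salt means the anion carries the equal and opposite charge, 1−.
Anion: ligand charges sum to -4; for the ion to be 1−, Au = +3.

(ethylenediamine)triiodonitratorhenium(V) dibromooxalatoaurate(III)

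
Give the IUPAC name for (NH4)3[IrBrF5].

ammonium bromopentafluoroiridate(III)

The 3 ammonium counter-ions carry a total charge of +3, so each complex ion is 3−.
Ligand charges: 1×bromo (-1 each), 5×fluoro (-1 each); total -6. So Ir + (-6) = 3−, giving Ir = +3.
The complex ion is anionic, so iridium takes the -ate form iridate(III).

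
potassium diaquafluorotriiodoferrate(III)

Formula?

K[FeF(H2O)2I3]

Ligands: 2 aqua (H2O, neutral), 3 iodo (I, -1), 1 fluoro (F, -1). Ligand charge sum = -4.
With Fe in oxidation state +3, the complex ion is [Fe...]^1−.
Charge balance with potassium (+1) requires 1 complex ion per 1 potassium.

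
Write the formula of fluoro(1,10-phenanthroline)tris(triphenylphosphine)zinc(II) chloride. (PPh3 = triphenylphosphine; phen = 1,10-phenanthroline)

Ligands: 3 triphenylphosphine (PPh3, neutral), 1 1,10-phenanthroline (phen, neutral), 1 fluoro (F, -1). Ligand charge sum = -1.
Charge balance with chloride (-1) requires 1 complex ion per 1 chloride.

[ZnF(phen)(PPh3)3]Cl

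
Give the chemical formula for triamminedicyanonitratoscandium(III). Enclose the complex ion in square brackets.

Ligands: 2 cyano (CN, -1), 3 ammine (NH3, neutral), 1 nitrato (NO3, -1). Ligand charge sum = -3.
With Sc in oxidation state +3, the complex ion is [Sc...].

[Sc(CN)2(NH3)3(NO3)]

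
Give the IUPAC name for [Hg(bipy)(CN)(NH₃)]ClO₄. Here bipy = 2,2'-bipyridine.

ammine(2,2'-bipyridine)cyanomercury(II) perchlorate

The 1 perchlorate counter-ion carries a total charge of -1, so each complex ion is 1+.
Ligand charges: 1×cyano (-1 each), 1×2,2'-bipyridine (neutral), 1×ammine (neutral); total -1. So Hg + (-1) = 1+, giving Hg = +2.
Ligands are named alphabetically: ammine before bipyridine before cyano.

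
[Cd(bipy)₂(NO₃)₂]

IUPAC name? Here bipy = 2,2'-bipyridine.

There is no counter-ion, so the complex is neutral overall.
Ligand charges: 2×2,2'-bipyridine (neutral), 2×nitrato (-1 each); total -2. So Cd + (-2) = 0, giving Cd = +2.
Ligands are named alphabetically: bipyridine before nitrato.

bis(2,2'-bipyridine)dinitratocadmium(II)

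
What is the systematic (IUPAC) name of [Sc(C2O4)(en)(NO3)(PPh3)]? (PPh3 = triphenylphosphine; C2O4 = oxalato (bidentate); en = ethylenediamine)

There is no counter-ion, so the complex is neutral overall.
Ligand charges: 1×triphenylphosphine (neutral), 1×nitrato (-1 each), 1×oxalato (-2 each), 1×ethylenediamine (neutral); total -3. So Sc + (-3) = 0, giving Sc = +3.
Ligands are named alphabetically: ethylenediamine before nitrato before oxalato before triphenylphosphine.

(ethylenediamine)nitratooxalato(triphenylphosphine)scandium(III)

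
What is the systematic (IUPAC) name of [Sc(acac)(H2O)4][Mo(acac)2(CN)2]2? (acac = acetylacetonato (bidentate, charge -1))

Both ions are complex: the cation is named first with the plain metal name, the anion second with the -ate form; each ion's ligands are alphabetised independently.
Scandium is always +3 in its complexes; the cation's ligand charges sum to -1, so the complex cation is 2+.
With 2 anions per cation, each anion must be 2/2 = 1−.
Anion: ligand charges sum to -4; for the ion to be 1−, Mo = +3.

(acetylacetonato)tetraaquascandium(III) bis(acetylacetonato)dicyanomolybdate(III)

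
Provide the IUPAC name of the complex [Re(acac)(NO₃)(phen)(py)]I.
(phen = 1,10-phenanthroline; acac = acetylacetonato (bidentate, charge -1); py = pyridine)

The 1 iodide counter-ion carries a total charge of -1, so each complex ion is 1+.
Ligand charges: 1×1,10-phenanthroline (neutral), 1×nitrato (-1 each), 1×acetylacetonato (-1 each), 1×pyridine (neutral); total -2. So Re + (-2) = 1+, giving Re = +3.
Ligands are named alphabetically: acetylacetonato before nitrato before phenanthroline before pyridine.

(acetylacetonato)nitrato(1,10-phenanthroline)(pyridine)rhenium(III) iodide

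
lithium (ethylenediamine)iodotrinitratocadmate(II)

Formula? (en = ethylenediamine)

Ligands: 1 ethylenediamine (en, neutral), 3 nitrato (NO3, -1), 1 iodo (I, -1). Ligand charge sum = -4.
With Cd in oxidation state +2, the complex ion is [Cd...]^2−.
Charge balance with lithium (+1) requires 1 complex ion per 2 lithium.

Li2[Cd(en)I(NO3)3]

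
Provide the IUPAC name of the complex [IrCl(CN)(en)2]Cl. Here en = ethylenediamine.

chlorocyanobis(ethylenediamine)iridium(III) chloride

The 1 chloride counter-ion carries a total charge of -1, so each complex ion is 1+.
Ligand charges: 2×ethylenediamine (neutral), 1×cyano (-1 each), 1×chloro (-1 each); total -2. So Ir + (-2) = 1+, giving Ir = +3.
Ligands are named alphabetically: chloro before cyano before ethylenediamine.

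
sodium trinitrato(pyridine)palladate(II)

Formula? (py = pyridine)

Na[Pd(NO3)3(py)]

Ligands: 3 nitrato (NO3, -1), 1 pyridine (py, neutral). Ligand charge sum = -3.
Charge balance with sodium (+1) requires 1 complex ion per 1 sodium.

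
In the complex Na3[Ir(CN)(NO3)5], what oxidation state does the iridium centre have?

+3

3 sodium outside the brackets (+1 each) → the complex ion is 3−.
Ligand charges: 1×CN = -1; 5×NO3 = -5; sum -6.
Ir + (-6) = 3− ⇒ Ir is +3.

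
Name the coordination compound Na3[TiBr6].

The 3 sodium counter-ions carry a total charge of +3, so each complex ion is 3−.
Ligand charges: 6×bromo (-1 each); total -6. So Ti + (-6) = 3−, giving Ti = +3.
The complex ion is anionic, so titanium takes the -ate form titanate(III).

sodium hexabromotitanate(III)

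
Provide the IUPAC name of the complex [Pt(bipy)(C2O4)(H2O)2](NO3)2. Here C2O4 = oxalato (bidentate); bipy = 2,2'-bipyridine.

The 2 nitrate counter-ions carry a total charge of -2, so each complex ion is 2+.
Ligand charges: 1×oxalato (-2 each), 2×aqua (neutral), 1×2,2'-bipyridine (neutral); total -2. So Pt + (-2) = 2+, giving Pt = +4.
Ligands are named alphabetically: aqua before bipyridine before oxalato.

diaqua(2,2'-bipyridine)oxalatoplatinum(IV) nitrate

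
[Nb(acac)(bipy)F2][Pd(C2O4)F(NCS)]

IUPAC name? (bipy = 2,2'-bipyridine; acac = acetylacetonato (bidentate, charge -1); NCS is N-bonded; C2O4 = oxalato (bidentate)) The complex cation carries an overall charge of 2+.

Both ions are complex: the cation is named first with the plain metal name, the anion second with the -ate form; each ion's ligands are alphabetised independently.
The complex cation is given as 2+; its ligand charges sum to -3, so Nb = +5.
A 1:1 salt means the anion carries the equal and opposite charge, 2−.
Anion: ligand charges sum to -4; for the ion to be 2−, Pd = +2.

(acetylacetonato)(2,2'-bipyridine)difluoroniobium(V) fluoroisothiocyanatooxalatopalladate(II)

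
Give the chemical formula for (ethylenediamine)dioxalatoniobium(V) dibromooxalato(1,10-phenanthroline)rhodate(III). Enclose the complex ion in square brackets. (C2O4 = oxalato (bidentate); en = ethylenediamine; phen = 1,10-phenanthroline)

[Nb(C2O4)2(en)][RhBr2(C2O4)(phen)]

Cation [Nb…]: ligand charges -4, Nb(V) ⇒ ion charge 1+.
Anion [Rh…]: ligand charges -4, Rh(III) ⇒ ion charge 1−.
One 1+ cation balances one 1− anion.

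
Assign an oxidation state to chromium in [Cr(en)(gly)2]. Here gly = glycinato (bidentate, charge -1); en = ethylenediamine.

+2

No counter-ion: the bracketed complex is neutral.
Ligand charges: 2×gly = -2; 1×en neutral; sum -2.
Cr + (-2) = 0 ⇒ Cr is +2.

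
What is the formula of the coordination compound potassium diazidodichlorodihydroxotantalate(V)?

K[TaCl2(N3)2(OH)2]

Ligands: 2 azido (N3, -1), 2 chloro (Cl, -1), 2 hydroxo (OH, -1). Ligand charge sum = -6.
Charge balance with potassium (+1) requires 1 complex ion per 1 potassium.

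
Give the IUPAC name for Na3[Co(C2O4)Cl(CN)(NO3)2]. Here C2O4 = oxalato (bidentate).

The 3 sodium counter-ions carry a total charge of +3, so each complex ion is 3−.
Ligand charges: 2×nitrato (-1 each), 1×chloro (-1 each), 1×oxalato (-2 each), 1×cyano (-1 each); total -6. So Co + (-6) = 3−, giving Co = +3.
Ligands are named alphabetically: chloro before cyano before nitrato before oxalato.
The complex ion is anionic, so cobalt takes the -ate form cobaltate(III).

sodium chlorocyanodinitratooxalatocobaltate(III)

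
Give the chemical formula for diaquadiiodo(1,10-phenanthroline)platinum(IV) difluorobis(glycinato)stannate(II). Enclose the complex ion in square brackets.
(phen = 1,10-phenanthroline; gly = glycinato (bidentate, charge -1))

Cation [Pt…]: ligand charges -2, Pt(IV) ⇒ ion charge 2+.
Anion [Sn…]: ligand charges -4, Sn(II) ⇒ ion charge 2−.
One 2+ cation balances one 2− anion.

[Pt(H2O)2I2(phen)][SnF2(gly)2]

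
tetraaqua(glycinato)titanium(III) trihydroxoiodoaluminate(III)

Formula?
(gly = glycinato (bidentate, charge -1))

Cation [Ti…]: ligand charges -1, Ti(III) ⇒ ion charge 2+.
Anion [Al…]: ligand charges -4, Al(III) ⇒ ion charge 1−.
One 2+ cation requires 2 of the 1− anion.

[Ti(gly)(H2O)4][AlI(OH)3]2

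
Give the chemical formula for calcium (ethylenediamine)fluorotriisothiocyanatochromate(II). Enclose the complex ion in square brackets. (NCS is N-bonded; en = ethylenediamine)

Ligands: 1 fluoro (F, -1), 3 isothiocyanato (NCS, -1), 1 ethylenediamine (en, neutral). Ligand charge sum = -4.
With Cr in oxidation state +2, the complex ion is [Cr...]^2−.
Charge balance with calcium (+2) requires 1 complex ion per 1 calcium.

Ca[Cr(en)F(NCS)3]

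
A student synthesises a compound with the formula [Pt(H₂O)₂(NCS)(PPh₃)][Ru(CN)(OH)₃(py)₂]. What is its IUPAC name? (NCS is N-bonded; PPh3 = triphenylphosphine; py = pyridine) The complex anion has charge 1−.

diaquaisothiocyanato(triphenylphosphine)platinum(II) cyanotrihydroxobis(pyridine)ruthenate(III)

The complex anion is given as 1−; its ligand charges sum to -4, so Ru = +3.
A 1:1 salt means the cation carries the equal and opposite charge, 1+.
Cation: ligand charges sum to -1; for the ion to be 1+, Pt = +2.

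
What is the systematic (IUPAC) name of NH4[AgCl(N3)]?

ammonium azidochloroargentate(I)

The 1 ammonium counter-ion carries a total charge of +1, so each complex ion is 1−.
Ligand charges: 1×chloro (-1 each), 1×azido (-1 each); total -2. So Ag + (-2) = 1−, giving Ag = +1.
Ligands are named alphabetically: azido before chloro.
The complex ion is anionic, so silver takes the -ate form argentate(I).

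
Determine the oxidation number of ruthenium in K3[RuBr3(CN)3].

3 potassium outside the brackets (+1 each) → the complex ion is 3−.
Ligand charges: 3×Br = -3; 3×CN = -3; sum -6.
Ru + (-6) = 3− ⇒ Ru is +3.

+3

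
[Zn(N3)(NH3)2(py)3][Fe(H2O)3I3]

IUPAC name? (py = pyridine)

Both ions are complex: the cation is named first with the plain metal name, the anion second with the -ate form; each ion's ligands are alphabetised independently.
Zinc is always +2 in its complexes; the cation's ligand charges sum to -1, so the complex cation is 1+.
A 1:1 salt means the anion carries the equal and opposite charge, 1−.
Anion: ligand charges sum to -3; for the ion to be 1−, Fe = +2.

diammineazidotris(pyridine)zinc(II) triaquatriiodoferrate(II)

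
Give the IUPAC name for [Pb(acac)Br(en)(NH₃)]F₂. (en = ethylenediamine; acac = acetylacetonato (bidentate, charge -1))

(acetylacetonato)amminebromo(ethylenediamine)lead(IV) fluoride

The 2 fluoride counter-ions carry a total charge of -2, so each complex ion is 2+.
Ligand charges: 1×ethylenediamine (neutral), 1×acetylacetonato (-1 each), 1×bromo (-1 each), 1×ammine (neutral); total -2. So Pb + (-2) = 2+, giving Pb = +4.
Ligands are named alphabetically: acetylacetonato before ammine before bromo before ethylenediamine.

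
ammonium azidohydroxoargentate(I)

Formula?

NH4[Ag(N3)(OH)]

Ligands: 1 hydroxo (OH, -1), 1 azido (N3, -1). Ligand charge sum = -2.
With Ag in oxidation state +1, the complex ion is [Ag...]^1−.
Charge balance with ammonium (+1) requires 1 complex ion per 1 ammonium.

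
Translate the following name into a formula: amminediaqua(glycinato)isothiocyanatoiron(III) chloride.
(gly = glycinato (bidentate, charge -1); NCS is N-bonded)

Ligands: 2 aqua (H2O, neutral), 1 glycinato (gly, -1), 1 isothiocyanato (NCS, -1), 1 ammine (NH3, neutral). Ligand charge sum = -2.
Charge balance with chloride (-1) requires 1 complex ion per 1 chloride.

[Fe(gly)(H2O)2(NCS)(NH3)]Cl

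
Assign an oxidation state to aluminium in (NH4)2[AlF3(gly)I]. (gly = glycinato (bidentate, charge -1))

2 ammonium outside the brackets (+1 each) → the complex ion is 2−.
Ligand charges: 3×F = -3; 1×gly = -1; 1×I = -1; sum -5.
Al + (-5) = 2− ⇒ Al is +3.

+3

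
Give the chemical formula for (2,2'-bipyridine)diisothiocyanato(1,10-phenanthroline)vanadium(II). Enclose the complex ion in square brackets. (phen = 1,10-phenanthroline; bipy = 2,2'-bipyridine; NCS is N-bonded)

[V(bipy)(NCS)2(phen)]

Ligands: 1 1,10-phenanthroline (phen, neutral), 1 2,2'-bipyridine (bipy, neutral), 2 isothiocyanato (NCS, -1). Ligand charge sum = -2.
With V in oxidation state +2, the complex ion is [V...].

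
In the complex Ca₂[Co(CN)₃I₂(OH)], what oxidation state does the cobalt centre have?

2 calcium outside the brackets (+2 each) → the complex ion is 4−.
Ligand charges: 2×I = -2; 1×OH = -1; 3×CN = -3; sum -6.
Co + (-6) = 4− ⇒ Co is +2.

+2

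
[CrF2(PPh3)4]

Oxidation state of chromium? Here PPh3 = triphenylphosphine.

No counter-ion: the bracketed complex is neutral.
Ligand charges: 2×F = -2; 4×PPh3 neutral; sum -2.
Cr + (-2) = 0 ⇒ Cr is +2.

+2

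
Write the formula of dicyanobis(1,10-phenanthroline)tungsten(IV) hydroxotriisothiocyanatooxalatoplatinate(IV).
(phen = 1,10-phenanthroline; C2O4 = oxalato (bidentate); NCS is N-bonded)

[W(CN)2(phen)2][Pt(C2O4)(NCS)3(OH)]

Cation [W…]: ligand charges -2, W(IV) ⇒ ion charge 2+.
Anion [Pt…]: ligand charges -6, Pt(IV) ⇒ ion charge 2−.
One 2+ cation balances one 2− anion.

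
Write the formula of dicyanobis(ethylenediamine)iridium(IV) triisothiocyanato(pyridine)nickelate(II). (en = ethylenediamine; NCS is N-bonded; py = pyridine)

[Ir(CN)2(en)2][Ni(NCS)3(py)]2

Cation [Ir…]: ligand charges -2, Ir(IV) ⇒ ion charge 2+.
Anion [Ni…]: ligand charges -3, Ni(II) ⇒ ion charge 1−.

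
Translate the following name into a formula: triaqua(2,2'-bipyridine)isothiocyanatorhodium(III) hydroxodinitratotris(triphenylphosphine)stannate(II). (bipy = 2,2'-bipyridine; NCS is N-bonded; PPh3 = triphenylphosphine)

[Rh(bipy)(H2O)3(NCS)][Sn(NO3)2(OH)(PPh3)3]2

Cation [Rh…]: ligand charges -1, Rh(III) ⇒ ion charge 2+.
Anion [Sn…]: ligand charges -3, Sn(II) ⇒ ion charge 1−.
One 2+ cation requires 2 of the 1− anion.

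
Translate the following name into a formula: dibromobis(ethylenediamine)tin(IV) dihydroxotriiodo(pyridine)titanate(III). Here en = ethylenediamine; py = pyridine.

Cation [Sn…]: ligand charges -2, Sn(IV) ⇒ ion charge 2+.
Anion [Ti…]: ligand charges -5, Ti(III) ⇒ ion charge 2−.

[SnBr2(en)2][TiI3(OH)2(py)]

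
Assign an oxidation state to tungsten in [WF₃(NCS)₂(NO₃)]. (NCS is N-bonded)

No counter-ion: the bracketed complex is neutral.
Ligand charges: 2×NCS = -2; 1×NO3 = -1; 3×F = -3; sum -6.
W + (-6) = 0 ⇒ W is +6.

+6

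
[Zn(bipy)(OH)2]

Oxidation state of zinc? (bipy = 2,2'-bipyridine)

No counter-ion: the bracketed complex is neutral.
Ligand charges: 1×bipy neutral; 2×OH = -2; sum -2.
Zn + (-2) = 0 ⇒ Zn is +2.

+2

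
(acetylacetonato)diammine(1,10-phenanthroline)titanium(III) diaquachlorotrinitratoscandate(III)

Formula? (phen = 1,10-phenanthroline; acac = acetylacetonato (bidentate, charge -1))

Cation [Ti…]: ligand charges -1, Ti(III) ⇒ ion charge 2+.
Anion [Sc…]: ligand charges -4, Sc(III) ⇒ ion charge 1−.
One 2+ cation requires 2 of the 1− anion.

[Ti(acac)(NH3)2(phen)][ScCl(H2O)2(NO3)3]2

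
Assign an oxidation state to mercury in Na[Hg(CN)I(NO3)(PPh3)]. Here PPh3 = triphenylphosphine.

+2

1 sodium outside the brackets (+1 each) → the complex ion is 1−.
Ligand charges: 1×I = -1; 1×NO3 = -1; 1×PPh3 neutral; 1×CN = -1; sum -3.
Hg + (-3) = 1− ⇒ Hg is +2.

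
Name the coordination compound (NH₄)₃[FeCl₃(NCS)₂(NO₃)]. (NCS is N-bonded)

The 3 ammonium counter-ions carry a total charge of +3, so each complex ion is 3−.
Ligand charges: 1×nitrato (-1 each), 2×isothiocyanato (-1 each), 3×chloro (-1 each); total -6. So Fe + (-6) = 3−, giving Fe = +3.
The complex ion is anionic, so iron takes the -ate form ferrate(III).

ammonium trichlorodiisothiocyanatonitratoferrate(III)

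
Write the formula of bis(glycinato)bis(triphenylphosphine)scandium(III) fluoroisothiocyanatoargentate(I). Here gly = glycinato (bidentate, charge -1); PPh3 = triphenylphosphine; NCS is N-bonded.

[Sc(gly)2(PPh3)2][AgF(NCS)]

Cation [Sc…]: ligand charges -2, Sc(III) ⇒ ion charge 1+.
Anion [Ag…]: ligand charges -2, Ag(I) ⇒ ion charge 1−.
One 1+ cation balances one 1− anion.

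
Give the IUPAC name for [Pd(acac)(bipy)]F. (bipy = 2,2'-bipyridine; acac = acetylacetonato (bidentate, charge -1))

(acetylacetonato)(2,2'-bipyridine)palladium(II) fluoride

The 1 fluoride counter-ion carries a total charge of -1, so each complex ion is 1+.
Ligand charges: 1×2,2'-bipyridine (neutral), 1×acetylacetonato (-1 each); total -1. So Pd + (-1) = 1+, giving Pd = +2.
Ligands are named alphabetically: acetylacetonato before bipyridine.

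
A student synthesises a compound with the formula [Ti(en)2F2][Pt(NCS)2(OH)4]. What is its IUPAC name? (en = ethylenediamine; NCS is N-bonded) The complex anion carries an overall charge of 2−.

bis(ethylenediamine)difluorotitanium(IV) tetrahydroxodiisothiocyanatoplatinate(IV)

Both ions are complex: the cation is named first with the plain metal name, the anion second with the -ate form; each ion's ligands are alphabetised independently.
The complex anion is given as 2−; its ligand charges sum to -6, so Pt = +4.
A 1:1 salt means the cation carries the equal and opposite charge, 2+.
Cation: ligand charges sum to -2; for the ion to be 2+, Ti = +4.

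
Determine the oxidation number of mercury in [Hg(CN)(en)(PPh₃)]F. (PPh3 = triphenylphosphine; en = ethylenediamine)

1 fluoride outside the brackets (-1 each) → the complex ion is 1+.
Ligand charges: 1×PPh3 neutral; 1×en neutral; 1×CN = -1; sum -1.
Hg + (-1) = 1+ ⇒ Hg is +2.

+2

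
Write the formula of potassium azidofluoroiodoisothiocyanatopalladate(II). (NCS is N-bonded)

K2[PdFI(N3)(NCS)]

Ligands: 1 isothiocyanato (NCS, -1), 1 iodo (I, -1), 1 azido (N3, -1), 1 fluoro (F, -1). Ligand charge sum = -4.
With Pd in oxidation state +2, the complex ion is [Pd...]^2−.
Charge balance with potassium (+1) requires 1 complex ion per 2 potassium.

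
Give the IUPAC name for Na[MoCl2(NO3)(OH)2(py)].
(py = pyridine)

sodium dichlorodihydroxonitrato(pyridine)molybdate(IV)

The 1 sodium counter-ion carries a total charge of +1, so each complex ion is 1−.
Ligand charges: 1×pyridine (neutral), 2×hydroxo (-1 each), 1×nitrato (-1 each), 2×chloro (-1 each); total -5. So Mo + (-5) = 1−, giving Mo = +4.
Ligands are named alphabetically: chloro before hydroxo before nitrato before pyridine.
The complex ion is anionic, so molybdenum takes the -ate form molybdate(IV).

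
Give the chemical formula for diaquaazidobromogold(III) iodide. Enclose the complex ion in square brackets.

[AuBr(H2O)2(N3)]I

Ligands: 1 azido (N3, -1), 2 aqua (H2O, neutral), 1 bromo (Br, -1). Ligand charge sum = -2.
With Au in oxidation state +3, the complex ion is [Au...]^1+.
Charge balance with iodide (-1) requires 1 complex ion per 1 iodide.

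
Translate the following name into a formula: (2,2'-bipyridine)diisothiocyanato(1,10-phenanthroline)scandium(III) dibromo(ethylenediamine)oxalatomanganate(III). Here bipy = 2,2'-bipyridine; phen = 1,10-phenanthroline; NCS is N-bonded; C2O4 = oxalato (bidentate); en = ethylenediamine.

[Sc(bipy)(NCS)2(phen)][MnBr2(C2O4)(en)]

Cation [Sc…]: ligand charges -2, Sc(III) ⇒ ion charge 1+.
Anion [Mn…]: ligand charges -4, Mn(III) ⇒ ion charge 1−.
One 1+ cation balances one 1− anion.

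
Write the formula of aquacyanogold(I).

[Au(CN)(H2O)]

Ligands: 1 aqua (H2O, neutral), 1 cyano (CN, -1). Ligand charge sum = -1.
With Au in oxidation state +1, the complex ion is [Au...].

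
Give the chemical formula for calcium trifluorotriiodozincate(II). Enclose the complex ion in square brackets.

Ca2[ZnF3I3]

Ligands: 3 iodo (I, -1), 3 fluoro (F, -1). Ligand charge sum = -6.
With Zn in oxidation state +2, the complex ion is [Zn...]^4−.
Charge balance with calcium (+2) requires 1 complex ion per 2 calcium.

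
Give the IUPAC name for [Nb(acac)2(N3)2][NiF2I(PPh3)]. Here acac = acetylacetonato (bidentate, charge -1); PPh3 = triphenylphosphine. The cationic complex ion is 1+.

bis(acetylacetonato)diazidoniobium(V) difluoroiodo(triphenylphosphine)nickelate(II)

Both ions are complex: the cation is named first with the plain metal name, the anion second with the -ate form; each ion's ligands are alphabetised independently.
The complex cation is given as 1+; its ligand charges sum to -4, so Nb = +5.
A 1:1 salt means the anion carries the equal and opposite charge, 1−.
Anion: ligand charges sum to -3; for the ion to be 1−, Ni = +2.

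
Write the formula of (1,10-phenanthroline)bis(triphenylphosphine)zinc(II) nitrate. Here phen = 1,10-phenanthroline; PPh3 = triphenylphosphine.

[Zn(phen)(PPh3)2](NO3)2

Ligands: 1 1,10-phenanthroline (phen, neutral), 2 triphenylphosphine (PPh3, neutral). Ligand charge sum = 0.
With Zn in oxidation state +2, the complex ion is [Zn...]^2+.
Charge balance with nitrate (-1) requires 1 complex ion per 2 nitrate.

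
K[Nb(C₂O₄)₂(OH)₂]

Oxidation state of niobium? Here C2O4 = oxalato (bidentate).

+5

1 potassium outside the brackets (+1 each) → the complex ion is 1−.
Ligand charges: 2×OH = -2; 2×C2O4 = -4; sum -6.
Nb + (-6) = 1− ⇒ Nb is +5.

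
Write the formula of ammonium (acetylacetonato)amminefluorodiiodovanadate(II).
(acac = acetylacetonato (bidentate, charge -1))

Ligands: 2 iodo (I, -1), 1 fluoro (F, -1), 1 ammine (NH3, neutral), 1 acetylacetonato (acac, -1). Ligand charge sum = -4.
With V in oxidation state +2, the complex ion is [V...]^2−.
Charge balance with ammonium (+1) requires 1 complex ion per 2 ammonium.

(NH4)2[V(acac)FI2(NH3)]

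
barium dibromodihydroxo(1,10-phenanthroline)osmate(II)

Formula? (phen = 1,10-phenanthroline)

Ligands: 1 1,10-phenanthroline (phen, neutral), 2 hydroxo (OH, -1), 2 bromo (Br, -1). Ligand charge sum = -4.
With Os in oxidation state +2, the complex ion is [Os...]^2−.
Charge balance with barium (+2) requires 1 complex ion per 1 barium.

Ba[OsBr2(OH)2(phen)]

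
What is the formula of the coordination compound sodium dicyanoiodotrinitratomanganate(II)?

Ligands: 1 iodo (I, -1), 3 nitrato (NO3, -1), 2 cyano (CN, -1). Ligand charge sum = -6.
With Mn in oxidation state +2, the complex ion is [Mn...]^4−.
Charge balance with sodium (+1) requires 1 complex ion per 4 sodium.

Na4[Mn(CN)2I(NO3)3]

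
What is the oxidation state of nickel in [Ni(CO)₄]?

0

No counter-ion: the bracketed complex is neutral.
Ligand charges: 4×CO neutral; sum 0.
Ni + (0) = 0 ⇒ Ni is 0.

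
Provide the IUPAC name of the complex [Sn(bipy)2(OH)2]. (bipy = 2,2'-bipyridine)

bis(2,2'-bipyridine)dihydroxotin(II)

There is no counter-ion, so the complex is neutral overall.
Ligand charges: 2×2,2'-bipyridine (neutral), 2×hydroxo (-1 each); total -2. So Sn + (-2) = 0, giving Sn = +2.
Ligands are named alphabetically: bipyridine before hydroxo.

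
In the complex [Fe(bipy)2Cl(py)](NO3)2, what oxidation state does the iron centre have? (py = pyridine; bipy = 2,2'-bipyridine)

+3

2 nitrate outside the brackets (-1 each) → the complex ion is 2+.
Ligand charges: 1×py neutral; 2×bipy neutral; 1×Cl = -1; sum -1.
Fe + (-1) = 2+ ⇒ Fe is +3.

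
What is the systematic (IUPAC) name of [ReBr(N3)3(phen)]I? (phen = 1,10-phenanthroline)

The 1 iodide counter-ion carries a total charge of -1, so each complex ion is 1+.
Ligand charges: 1×1,10-phenanthroline (neutral), 3×azido (-1 each), 1×bromo (-1 each); total -4. So Re + (-4) = 1+, giving Re = +5.
Ligands are named alphabetically: azido before bromo before phenanthroline.

triazidobromo(1,10-phenanthroline)rhenium(V) iodide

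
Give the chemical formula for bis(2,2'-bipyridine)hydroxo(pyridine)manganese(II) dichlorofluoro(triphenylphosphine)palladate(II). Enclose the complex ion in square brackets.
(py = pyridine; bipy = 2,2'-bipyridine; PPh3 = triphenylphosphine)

[Mn(bipy)2(OH)(py)][PdCl2F(PPh3)]

Cation [Mn…]: ligand charges -1, Mn(II) ⇒ ion charge 1+.
Anion [Pd…]: ligand charges -3, Pd(II) ⇒ ion charge 1−.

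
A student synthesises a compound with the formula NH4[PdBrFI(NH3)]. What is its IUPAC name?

ammonium amminebromofluoroiodopalladate(II)

The 1 ammonium counter-ion carries a total charge of +1, so each complex ion is 1−.
Ligand charges: 1×iodo (-1 each), 1×fluoro (-1 each), 1×ammine (neutral), 1×bromo (-1 each); total -3. So Pd + (-3) = 1−, giving Pd = +2.
Ligands are named alphabetically: ammine before bromo before fluoro before iodo.
The complex ion is anionic, so palladium takes the -ate form palladate(II).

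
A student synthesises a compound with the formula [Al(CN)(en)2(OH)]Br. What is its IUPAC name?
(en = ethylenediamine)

The 1 bromide counter-ion carries a total charge of -1, so each complex ion is 1+.
Ligand charges: 1×hydroxo (-1 each), 2×ethylenediamine (neutral), 1×cyano (-1 each); total -2. So Al + (-2) = 1+, giving Al = +3.
Ligands are named alphabetically: cyano before ethylenediamine before hydroxo.

cyanobis(ethylenediamine)hydroxoaluminium(III) bromide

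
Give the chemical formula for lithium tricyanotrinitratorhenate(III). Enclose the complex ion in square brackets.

Li3[Re(CN)3(NO3)3]

Ligands: 3 cyano (CN, -1), 3 nitrato (NO3, -1). Ligand charge sum = -6.
Charge balance with lithium (+1) requires 1 complex ion per 3 lithium.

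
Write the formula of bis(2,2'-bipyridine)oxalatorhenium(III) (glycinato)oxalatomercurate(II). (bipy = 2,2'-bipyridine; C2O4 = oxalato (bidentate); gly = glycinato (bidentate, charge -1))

Cation [Re…]: ligand charges -2, Re(III) ⇒ ion charge 1+.
Anion [Hg…]: ligand charges -3, Hg(II) ⇒ ion charge 1−.

[Re(bipy)2(C2O4)][Hg(C2O4)(gly)]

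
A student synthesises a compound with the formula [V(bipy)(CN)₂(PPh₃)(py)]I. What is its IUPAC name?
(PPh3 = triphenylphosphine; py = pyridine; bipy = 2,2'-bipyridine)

(2,2'-bipyridine)dicyano(pyridine)(triphenylphosphine)vanadium(III) iodide

The 1 iodide counter-ion carries a total charge of -1, so each complex ion is 1+.
Ligand charges: 1×triphenylphosphine (neutral), 1×pyridine (neutral), 2×cyano (-1 each), 1×2,2'-bipyridine (neutral); total -2. So V + (-2) = 1+, giving V = +3.
Ligands are named alphabetically: bipyridine before cyano before pyridine before triphenylphosphine.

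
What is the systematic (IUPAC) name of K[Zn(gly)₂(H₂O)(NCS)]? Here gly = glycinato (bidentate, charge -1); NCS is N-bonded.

The 1 potassium counter-ion carries a total charge of +1, so each complex ion is 1−.
Ligand charges: 1×aqua (neutral), 2×glycinato (-1 each), 1×isothiocyanato (-1 each); total -3. So Zn + (-3) = 1−, giving Zn = +2.
The complex ion is anionic, so zinc takes the -ate form zincate(II).

potassium aquabis(glycinato)isothiocyanatozincate(II)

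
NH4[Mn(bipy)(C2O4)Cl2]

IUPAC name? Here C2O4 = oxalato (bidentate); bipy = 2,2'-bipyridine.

The 1 ammonium counter-ion carries a total charge of +1, so each complex ion is 1−.
Ligand charges: 1×oxalato (-2 each), 1×2,2'-bipyridine (neutral), 2×chloro (-1 each); total -4. So Mn + (-4) = 1−, giving Mn = +3.
Ligands are named alphabetically: bipyridine before chloro before oxalato.
The complex ion is anionic, so manganese takes the -ate form manganate(III).

ammonium (2,2'-bipyridine)dichlorooxalatomanganate(III)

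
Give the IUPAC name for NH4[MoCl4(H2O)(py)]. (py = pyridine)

ammonium aquatetrachloro(pyridine)molybdate(III)

The 1 ammonium counter-ion carries a total charge of +1, so each complex ion is 1−.
Ligand charges: 1×pyridine (neutral), 4×chloro (-1 each), 1×aqua (neutral); total -4. So Mo + (-4) = 1−, giving Mo = +3.
The complex ion is anionic, so molybdenum takes the -ate form molybdate(III).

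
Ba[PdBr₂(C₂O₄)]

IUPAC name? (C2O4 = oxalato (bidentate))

The 1 barium counter-ion carries a total charge of +2, so each complex ion is 2−.
Ligand charges: 2×bromo (-1 each), 1×oxalato (-2 each); total -4. So Pd + (-4) = 2−, giving Pd = +2.
The complex ion is anionic, so palladium takes the -ate form palladate(II).

barium dibromooxalatopalladate(II)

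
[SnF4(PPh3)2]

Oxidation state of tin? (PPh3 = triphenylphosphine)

+4

No counter-ion: the bracketed complex is neutral.
Ligand charges: 2×PPh3 neutral; 4×F = -4; sum -4.
Sn + (-4) = 0 ⇒ Sn is +4.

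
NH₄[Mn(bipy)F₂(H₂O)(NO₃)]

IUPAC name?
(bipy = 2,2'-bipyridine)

ammonium aqua(2,2'-bipyridine)difluoronitratomanganate(II)

The 1 ammonium counter-ion carries a total charge of +1, so each complex ion is 1−.
Ligand charges: 2×fluoro (-1 each), 1×2,2'-bipyridine (neutral), 1×nitrato (-1 each), 1×aqua (neutral); total -3. So Mn + (-3) = 1−, giving Mn = +2.
Ligands are named alphabetically: aqua before bipyridine before fluoro before nitrato.
The complex ion is anionic, so manganese takes the -ate form manganate(II).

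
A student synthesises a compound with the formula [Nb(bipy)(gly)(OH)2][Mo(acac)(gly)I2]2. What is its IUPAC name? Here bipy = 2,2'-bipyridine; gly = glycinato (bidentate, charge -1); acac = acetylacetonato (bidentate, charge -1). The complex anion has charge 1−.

(2,2'-bipyridine)(glycinato)dihydroxoniobium(V) (acetylacetonato)(glycinato)diiodomolybdate(III)

Both ions are complex: the cation is named first with the plain metal name, the anion second with the -ate form; each ion's ligands are alphabetised independently.
The complex anion is given as 1−; its ligand charges sum to -4, so Mo = +3.
With 2 anions per cation, the cation must be 2×1 = 2+.
Cation: ligand charges sum to -3; for the ion to be 2+, Nb = +5.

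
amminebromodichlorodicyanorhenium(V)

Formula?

Ligands: 1 bromo (Br, -1), 2 chloro (Cl, -1), 2 cyano (CN, -1), 1 ammine (NH3, neutral). Ligand charge sum = -5.
With Re in oxidation state +5, the complex ion is [Re...].

[ReBrCl2(CN)2(NH3)]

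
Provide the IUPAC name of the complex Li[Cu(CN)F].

lithium cyanofluorocuprate(I)

The 1 lithium counter-ion carries a total charge of +1, so each complex ion is 1−.
Ligand charges: 1×cyano (-1 each), 1×fluoro (-1 each); total -2. So Cu + (-2) = 1−, giving Cu = +1.
Ligands are named alphabetically: cyano before fluoro.
The complex ion is anionic, so copper takes the -ate form cuprate(I).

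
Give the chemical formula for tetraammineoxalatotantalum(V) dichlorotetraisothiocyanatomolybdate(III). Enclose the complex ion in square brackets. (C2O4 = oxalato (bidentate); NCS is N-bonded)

[Ta(C2O4)(NH3)4][MoCl2(NCS)4]

Cation [Ta…]: ligand charges -2, Ta(V) ⇒ ion charge 3+.
Anion [Mo…]: ligand charges -6, Mo(III) ⇒ ion charge 3−.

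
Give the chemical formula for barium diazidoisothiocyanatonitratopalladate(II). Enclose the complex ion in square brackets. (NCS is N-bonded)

Ligands: 1 nitrato (NO3, -1), 1 isothiocyanato (NCS, -1), 2 azido (N3, -1). Ligand charge sum = -4.
Charge balance with barium (+2) requires 1 complex ion per 1 barium.

Ba[Pd(N3)2(NCS)(NO3)]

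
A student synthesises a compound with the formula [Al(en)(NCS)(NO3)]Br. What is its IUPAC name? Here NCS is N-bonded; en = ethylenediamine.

The 1 bromide counter-ion carries a total charge of -1, so each complex ion is 1+.
Ligand charges: 1×isothiocyanato (-1 each), 1×ethylenediamine (neutral), 1×nitrato (-1 each); total -2. So Al + (-2) = 1+, giving Al = +3.
Ligands are named alphabetically: ethylenediamine before isothiocyanato before nitrato.

(ethylenediamine)isothiocyanatonitratoaluminium(III) bromide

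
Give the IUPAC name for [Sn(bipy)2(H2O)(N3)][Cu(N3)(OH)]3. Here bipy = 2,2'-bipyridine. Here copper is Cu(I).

Cu is given as +1; the anion's ligand charges sum to -2, so the complex anion is 1−.
With 3 anions per cation, the cation must be 3×1 = 3+.
Cation: ligand charges sum to -1; for the ion to be 3+, Sn = +4.

aquaazidobis(2,2'-bipyridine)tin(IV) azidohydroxocuprate(I)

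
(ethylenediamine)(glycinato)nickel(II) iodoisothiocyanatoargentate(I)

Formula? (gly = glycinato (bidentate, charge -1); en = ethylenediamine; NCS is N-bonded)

[Ni(en)(gly)][AgI(NCS)]

Cation [Ni…]: ligand charges -1, Ni(II) ⇒ ion charge 1+.
Anion [Ag…]: ligand charges -2, Ag(I) ⇒ ion charge 1−.
One 1+ cation balances one 1− anion.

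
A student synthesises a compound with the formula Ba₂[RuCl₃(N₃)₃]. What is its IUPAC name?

barium triazidotrichlororuthenate(II)

The 2 barium counter-ions carry a total charge of +4, so each complex ion is 4−.
Ligand charges: 3×azido (-1 each), 3×chloro (-1 each); total -6. So Ru + (-6) = 4−, giving Ru = +2.
Ligands are named alphabetically: azido before chloro.
The complex ion is anionic, so ruthenium takes the -ate form ruthenate(II).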